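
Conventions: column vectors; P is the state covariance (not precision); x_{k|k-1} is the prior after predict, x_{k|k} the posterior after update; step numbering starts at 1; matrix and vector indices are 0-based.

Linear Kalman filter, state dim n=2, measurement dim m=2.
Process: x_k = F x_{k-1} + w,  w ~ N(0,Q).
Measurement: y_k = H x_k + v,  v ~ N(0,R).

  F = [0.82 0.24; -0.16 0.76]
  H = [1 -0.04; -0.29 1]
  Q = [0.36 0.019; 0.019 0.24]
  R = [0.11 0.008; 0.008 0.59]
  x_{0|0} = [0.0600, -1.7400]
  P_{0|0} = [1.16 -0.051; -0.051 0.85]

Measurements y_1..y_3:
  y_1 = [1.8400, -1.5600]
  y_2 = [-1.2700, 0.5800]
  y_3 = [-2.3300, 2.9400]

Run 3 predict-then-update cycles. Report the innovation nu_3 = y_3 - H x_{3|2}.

step 1: x^-=[-0.3684, -1.3320]  P^-=[1.1689 -0.0080; -0.0080 0.7731]  S=[1.2807 -0.3700; -0.3700 1.4660]  K=[0.9109 -0.0068; 0.1320 0.5622]  nu=[2.1551, -0.3348]  x^+=[1.5971, -1.2357]  P^+=[0.1015 0.0327; 0.0327 0.3423]
step 2: x^-=[1.0130, -1.1947]  P^-=[0.4608 0.0872; 0.0872 0.4323]  S=[0.5645 -0.0547; -0.0547 1.0105]  K=[0.8099 -0.0021; 0.1638 0.4117]  nu=[-2.3308, 2.0684]  x^+=[-0.8790, -0.7249]  P^+=[0.0903 0.0314; 0.0314 0.2533]
step 3: x^-=[-0.8948, -0.4103]  P^-=[0.4477 0.0717; 0.0717 0.3810]  S=[0.5526 -0.0645; -0.0645 0.9670]  K=[0.8043 -0.0064; 0.1469 0.3823]  nu=[-1.4516, 3.0908]  x^+=[-2.0822, 0.5580]  P^+=[0.0896 0.0286; 0.0286 0.2350]

innov = [-1.4516, 3.0908]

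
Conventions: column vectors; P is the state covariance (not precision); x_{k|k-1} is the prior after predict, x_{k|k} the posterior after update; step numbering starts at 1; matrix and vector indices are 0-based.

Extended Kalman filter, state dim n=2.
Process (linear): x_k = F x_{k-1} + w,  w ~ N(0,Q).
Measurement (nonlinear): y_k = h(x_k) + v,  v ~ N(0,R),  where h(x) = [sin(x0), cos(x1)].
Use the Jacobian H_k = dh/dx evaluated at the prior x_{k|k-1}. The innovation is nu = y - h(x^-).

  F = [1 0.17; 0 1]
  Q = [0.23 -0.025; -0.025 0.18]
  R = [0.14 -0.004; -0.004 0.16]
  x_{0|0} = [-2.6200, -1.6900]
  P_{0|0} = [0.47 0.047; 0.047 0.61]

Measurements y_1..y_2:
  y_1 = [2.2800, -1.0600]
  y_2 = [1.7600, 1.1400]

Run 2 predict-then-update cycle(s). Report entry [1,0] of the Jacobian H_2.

H_jac[1,0] = 0.0000

step 1: x^-=[-2.9073, -1.6900]  P^-=[0.7336 0.1257; 0.1257 0.7900]  H_jac=[-0.9727 0.0000; 0.0000 0.9929]  S=[0.8341 -0.1254; -0.1254 0.9388]  K=[-0.8527 0.0191; -0.0214 0.8326]  nu=[2.5122, -0.9411]  x^+=[-5.0672, -2.5274]  P^+=[0.1228 0.0065; 0.0065 0.1343]
step 2: x^-=[-5.4969, -2.5274]  P^-=[0.3589 0.0043; 0.0043 0.3143]  H_jac=[0.7065 0.0000; 0.0000 0.5763]  S=[0.3191 -0.0022; -0.0022 0.2644]  K=[0.7946 0.0162; 0.0144 0.6852]  nu=[1.0523, 1.9572]  x^+=[-4.6291, -1.1712]  P^+=[0.1574 -0.0010; -0.0010 0.1901]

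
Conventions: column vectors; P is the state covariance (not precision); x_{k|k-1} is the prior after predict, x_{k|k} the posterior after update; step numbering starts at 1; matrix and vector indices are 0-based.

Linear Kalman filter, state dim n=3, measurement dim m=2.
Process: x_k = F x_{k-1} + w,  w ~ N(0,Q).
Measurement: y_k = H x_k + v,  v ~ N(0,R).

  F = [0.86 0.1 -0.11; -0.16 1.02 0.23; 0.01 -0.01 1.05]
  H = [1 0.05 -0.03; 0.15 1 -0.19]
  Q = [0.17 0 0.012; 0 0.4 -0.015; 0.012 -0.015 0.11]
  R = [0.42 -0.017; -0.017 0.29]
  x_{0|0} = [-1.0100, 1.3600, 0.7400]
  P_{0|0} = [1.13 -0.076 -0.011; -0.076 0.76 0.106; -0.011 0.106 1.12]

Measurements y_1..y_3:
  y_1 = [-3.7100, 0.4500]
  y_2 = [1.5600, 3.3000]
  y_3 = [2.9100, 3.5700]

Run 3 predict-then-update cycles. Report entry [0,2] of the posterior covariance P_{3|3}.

step 1: x^-=[-0.8140, 1.7190, 0.7533]  P^-=[1.0136 -0.1836 -0.1065; -0.1836 1.3542 0.3601; -0.1065 0.3601 1.3425]  S=[1.4251 0.0319; 0.0319 1.5297]  K=[0.7075 -0.0222; -0.1074 0.8248; -0.0917 0.0601]  nu=[-2.9594, -1.0038]  x^+=[-2.8855, 1.2088, 0.9643]  P^+=[0.3004 -0.0661 -0.0134; -0.0661 0.3028 0.2728; -0.0134 0.2728 1.3254]
step 2: x^-=[-2.4668, 1.9165, 0.9716]  P^-=[0.3964 -0.1281 -0.1215; -0.1281 0.9434 0.5945; -0.1215 0.5945 1.5653]  S=[0.8129 -0.0304; -0.0304 1.0414]  K=[0.4832 -0.0297; -0.0925 0.7763; -0.1608 0.2631]  nu=[3.9601, 1.9382]  x^+=[-0.6108, 3.0547, 0.8449]  P^+=[0.2049 -0.0563 -0.0462; -0.0563 0.3045 0.3652; -0.0462 0.3652 1.4696]
step 3: x^-=[-0.3128, 3.4078, 0.8505]  P^-=[0.3334 -0.1253 -0.1587; -0.1253 0.9929 0.7337; -0.1587 0.7337 1.7217]  S=[0.7522 -0.0319; -0.0319 1.0452]  K=[0.4399 -0.0298; -0.0961 0.7957; -0.2157 0.3597]  nu=[3.0779, 0.3707]  x^+=[1.0302, 3.4069, 0.3200]  P^+=[0.1860 -0.0575 -0.0709; -0.0575 0.3194 0.4124; -0.0709 0.4124 1.5465]

P_post[0,2] = -0.0709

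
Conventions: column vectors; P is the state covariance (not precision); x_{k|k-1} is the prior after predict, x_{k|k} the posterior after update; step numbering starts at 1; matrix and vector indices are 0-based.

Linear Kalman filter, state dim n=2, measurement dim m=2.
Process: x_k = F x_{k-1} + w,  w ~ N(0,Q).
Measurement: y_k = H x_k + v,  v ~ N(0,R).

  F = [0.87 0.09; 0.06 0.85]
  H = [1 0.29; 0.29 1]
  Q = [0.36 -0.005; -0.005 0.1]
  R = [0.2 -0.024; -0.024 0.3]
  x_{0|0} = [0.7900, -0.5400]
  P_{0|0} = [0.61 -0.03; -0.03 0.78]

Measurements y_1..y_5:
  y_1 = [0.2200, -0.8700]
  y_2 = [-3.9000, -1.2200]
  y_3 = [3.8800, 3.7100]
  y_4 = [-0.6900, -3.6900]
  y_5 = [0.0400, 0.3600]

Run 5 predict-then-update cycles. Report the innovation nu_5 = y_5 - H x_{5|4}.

step 1: x^-=[0.6387, -0.4116]  P^-=[0.8233 0.0642; 0.0642 0.6627]  S=[1.1163 0.4765; 0.4765 1.0691]  K=[0.7821 -0.0652; -0.0523 0.6606]  nu=[-0.2993, -0.6436]  x^+=[0.4466, -0.8211]  P^+=[0.1846 -0.0919; -0.0919 0.2261]
step 2: x^-=[0.3146, -0.6711]  P^-=[0.4872 -0.0465; -0.0465 0.2546]  S=[0.6816 0.1407; 0.1407 0.5686]  K=[0.6961 -0.0056; -0.0500 0.4364]  nu=[-4.0200, -0.6401]  x^+=[-2.4802, -0.7495]  P^+=[0.1580 -0.0642; -0.0642 0.1507]
step 3: x^-=[-2.2252, -0.7859]  P^-=[0.4707 -0.0330; -0.0330 0.2029]  S=[0.6686 0.1355; 0.1355 0.5234]  K=[0.6856 0.0201; -0.0383 0.3794]  nu=[6.3331, 5.1412]  x^+=[2.2204, 0.9220]  P^+=[0.1525 -0.0546; -0.0546 0.1306]
step 4: x^-=[2.0147, 0.9169]  P^-=[0.4679 -0.0277; -0.0277 0.1893]  S=[0.6677 0.1365; 0.1365 0.5126]  K=[0.6828 0.0287; -0.0335 0.3626]  nu=[-2.9706, -5.1911]  x^+=[-0.1629, -0.8658]  P^+=[0.1508 -0.0515; -0.0515 0.1245]
step 5: x^-=[-0.2196, -0.7457]  P^-=[0.4671 -0.0260; -0.0260 0.1852]  S=[0.6676 0.1370; 0.1370 0.5095]  K=[0.6819 0.0315; -0.0318 0.3574]  nu=[0.4759, 1.1694]  x^+=[0.1417, -0.3429]  P^+=[0.1503 -0.0505; -0.0505 0.1226]

innov = [0.4759, 1.1694]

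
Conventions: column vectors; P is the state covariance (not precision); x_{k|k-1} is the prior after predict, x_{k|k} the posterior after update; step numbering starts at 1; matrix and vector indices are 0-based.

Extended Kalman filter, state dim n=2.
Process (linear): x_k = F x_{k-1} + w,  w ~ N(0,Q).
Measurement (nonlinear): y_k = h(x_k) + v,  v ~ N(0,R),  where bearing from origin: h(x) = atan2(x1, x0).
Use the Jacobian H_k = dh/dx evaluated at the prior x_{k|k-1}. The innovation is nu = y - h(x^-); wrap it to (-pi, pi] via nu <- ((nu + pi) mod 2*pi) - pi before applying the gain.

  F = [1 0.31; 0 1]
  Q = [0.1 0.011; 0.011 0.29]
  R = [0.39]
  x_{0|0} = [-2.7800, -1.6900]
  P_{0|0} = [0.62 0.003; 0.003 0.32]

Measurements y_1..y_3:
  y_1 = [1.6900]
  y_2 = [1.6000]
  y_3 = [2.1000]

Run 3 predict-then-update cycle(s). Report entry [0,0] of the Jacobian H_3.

step 1: x^-=[-3.3039, -1.6900]  P^-=[0.7526 0.1132; 0.1132 0.6100]  H_jac=[0.1227 -0.2399]  S=[0.4298]  K=[0.1517; -0.3082]  nu=[-1.9244]  x^+=[-3.5958, -1.0969]  P^+=[0.7427 0.1333; 0.1333 0.5692]
step 2: x^-=[-3.9359, -1.0969]  P^-=[0.9801 0.3207; 0.3207 0.8592]  H_jac=[0.0657 -0.2358]  S=[0.4320]  K=[-0.0260; -0.4201]  nu=[-1.8134]  x^+=[-3.8888, -0.3352]  P^+=[0.9798 0.3160; 0.3160 0.7829]
step 3: x^-=[-3.9927, -0.3352]  P^-=[1.3509 0.5697; 0.5697 1.0729]  H_jac=[0.0209 -0.2487]  S=[0.4510]  K=[-0.2516; -0.5653]  nu=[-1.1253]  x^+=[-3.7095, 0.3009]  P^+=[1.3224 0.5056; 0.5056 0.9288]

H_jac[0,0] = 0.0209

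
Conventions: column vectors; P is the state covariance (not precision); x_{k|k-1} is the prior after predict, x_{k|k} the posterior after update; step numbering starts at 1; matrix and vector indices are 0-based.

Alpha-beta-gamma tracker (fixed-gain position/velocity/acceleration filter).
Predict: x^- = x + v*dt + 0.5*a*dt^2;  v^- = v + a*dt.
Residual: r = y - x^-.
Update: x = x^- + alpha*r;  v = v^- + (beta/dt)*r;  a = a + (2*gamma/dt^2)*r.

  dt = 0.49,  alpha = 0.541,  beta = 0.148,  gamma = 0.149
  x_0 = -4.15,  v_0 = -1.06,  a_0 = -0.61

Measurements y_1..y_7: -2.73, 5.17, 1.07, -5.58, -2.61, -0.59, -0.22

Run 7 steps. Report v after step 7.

v_post = -11.1239

step 1: x_pred=-4.7426  r=2.0126  x^+=-3.6538  v^+=-0.7510  a^+=1.8880
step 2: x_pred=-3.7951  r=8.9651  x^+=1.0550  v^+=2.8819  a^+=13.0151
step 3: x_pred=4.0296  r=-2.9596  x^+=2.4285  v^+=8.3654  a^+=9.3417
step 4: x_pred=7.6490  r=-13.2290  x^+=0.4921  v^+=8.9472  a^+=-7.0774
step 5: x_pred=4.0266  r=-6.6366  x^+=0.4362  v^+=3.4747  a^+=-15.3144
step 6: x_pred=0.3003  r=-0.8903  x^+=-0.1814  v^+=-4.2982  a^+=-16.4194
step 7: x_pred=-4.2586  r=4.0386  x^+=-2.0737  v^+=-11.1239  a^+=-11.4068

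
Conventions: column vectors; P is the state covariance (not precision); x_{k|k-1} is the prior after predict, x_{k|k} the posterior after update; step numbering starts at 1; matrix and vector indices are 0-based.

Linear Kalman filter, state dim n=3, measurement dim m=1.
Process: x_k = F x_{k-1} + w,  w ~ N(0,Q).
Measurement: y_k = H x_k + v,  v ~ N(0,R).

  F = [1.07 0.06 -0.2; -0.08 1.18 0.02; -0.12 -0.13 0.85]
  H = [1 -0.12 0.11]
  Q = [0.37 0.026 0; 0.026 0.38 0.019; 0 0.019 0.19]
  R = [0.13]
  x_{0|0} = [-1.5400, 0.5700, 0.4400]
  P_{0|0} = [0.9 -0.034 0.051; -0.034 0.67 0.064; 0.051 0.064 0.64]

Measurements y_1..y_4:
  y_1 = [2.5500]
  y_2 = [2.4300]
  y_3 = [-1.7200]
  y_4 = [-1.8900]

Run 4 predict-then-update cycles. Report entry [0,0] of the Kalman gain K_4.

K[0,0] = 0.8892

step 1: x^-=[-1.7016, 0.8046, 0.4847]  P^-=[1.4007 -0.0620 -0.1721; -0.0620 1.3282 0.0006; -0.1721 0.0006 0.6511]  S=[1.5347]  K=[0.9052; -0.1442; -0.0655]  nu=[4.2948]  x^+=[2.1860, 0.1851, 0.2034]  P^+=[0.1432 0.1383 -0.0811; 0.1383 1.2963 -0.0139; -0.0811 -0.0139 0.6445]
step 2: x^-=[2.3095, 0.0476, -0.1135]  P^-=[0.6172 0.2772 -0.2350; 0.2772 2.1596 -0.1938; -0.2350 -0.1938 0.7035]  S=[0.6737]  K=[0.8284; -0.0049; -0.1995]  nu=[0.1387]  x^+=[2.4244, 0.0469, -0.1412]  P^+=[0.1549 0.2799 -0.1237; 0.2799 2.1596 -0.1945; -0.1237 -0.1945 0.6767]
step 3: x^-=[2.6252, -0.1414, -0.4171]  P^-=[0.6757 0.5560 -0.3232; 0.5560 3.3266 -0.5219; -0.3232 -0.5219 0.7946]  S=[0.6725]  K=[0.8528; 0.1479; -0.2575]  nu=[-4.3163]  x^+=[-1.0555, -0.7796, 0.6943]  P^+=[0.1867 0.4712 -0.1755; 0.4712 3.3119 -0.4963; -0.1755 -0.4963 0.7500]
step 4: x^-=[-1.3151, -0.8216, 0.8182]  P^-=[0.7732 0.9442 -0.4483; 0.9442 4.8812 -1.0204; -0.4483 -1.0204 0.9507]  S=[0.6867]  K=[0.8892; 0.3585; -0.3222]  nu=[-0.7635]  x^+=[-1.9940, -1.0953, 1.0642]  P^+=[0.2303 0.7253 -0.2516; 0.7253 4.7929 -0.9411; -0.2516 -0.9411 0.8794]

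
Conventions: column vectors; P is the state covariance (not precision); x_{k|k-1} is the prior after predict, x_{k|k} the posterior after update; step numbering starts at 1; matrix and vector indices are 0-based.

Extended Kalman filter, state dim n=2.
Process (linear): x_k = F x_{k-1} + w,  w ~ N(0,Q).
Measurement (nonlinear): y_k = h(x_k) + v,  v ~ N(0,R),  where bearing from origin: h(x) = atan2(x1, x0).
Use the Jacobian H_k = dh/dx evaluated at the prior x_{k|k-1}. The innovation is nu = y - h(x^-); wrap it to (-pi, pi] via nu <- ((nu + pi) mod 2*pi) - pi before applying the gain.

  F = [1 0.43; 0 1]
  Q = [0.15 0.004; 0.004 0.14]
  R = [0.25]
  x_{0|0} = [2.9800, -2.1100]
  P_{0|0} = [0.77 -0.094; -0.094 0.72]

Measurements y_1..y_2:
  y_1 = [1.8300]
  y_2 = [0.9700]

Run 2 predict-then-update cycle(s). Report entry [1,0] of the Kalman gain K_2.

step 1: x^-=[2.0727, -2.1100]  P^-=[0.9723 0.2196; 0.2196 0.8600]  H_jac=[0.2412 0.2369]  S=[0.3799]  K=[0.7542; 0.6757]  nu=[2.6243]  x^+=[4.0519, -0.3367]  P^+=[0.7562 0.0260; 0.0260 0.6865]
step 2: x^-=[3.9071, -0.3367]  P^-=[1.0555 0.3252; 0.3252 0.8265]  H_jac=[0.0219 0.2541]  S=[0.3075]  K=[0.3439; 0.7061]  nu=[1.0560]  x^+=[4.2702, 0.4089]  P^+=[1.0191 0.2505; 0.2505 0.6732]

K[1,0] = 0.7061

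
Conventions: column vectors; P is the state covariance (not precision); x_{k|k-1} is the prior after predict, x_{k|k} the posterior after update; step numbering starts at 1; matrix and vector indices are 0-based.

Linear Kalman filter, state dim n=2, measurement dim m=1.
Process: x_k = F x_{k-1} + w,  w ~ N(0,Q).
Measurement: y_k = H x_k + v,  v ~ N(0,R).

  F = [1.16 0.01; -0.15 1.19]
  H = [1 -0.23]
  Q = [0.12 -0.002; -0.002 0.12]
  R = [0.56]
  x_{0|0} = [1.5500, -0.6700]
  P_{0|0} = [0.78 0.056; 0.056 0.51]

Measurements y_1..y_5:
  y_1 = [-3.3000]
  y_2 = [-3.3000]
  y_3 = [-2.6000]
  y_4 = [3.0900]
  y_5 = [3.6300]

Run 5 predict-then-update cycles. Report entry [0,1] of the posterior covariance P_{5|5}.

step 1: x^-=[1.7913, -1.0298]  P^-=[1.1709 -0.0544; -0.0544 0.8398]  S=[1.8004]  K=[0.6573; -0.1375]  nu=[-5.3282]  x^+=[-1.7110, -0.2971]  P^+=[0.3930 0.1083; 0.1083 0.8057]
step 2: x^-=[-1.9878, -0.0969]  P^-=[0.6514 0.0885; 0.0885 1.2312]  S=[1.2358]  K=[0.5106; -0.1575]  nu=[-1.3345]  x^+=[-2.6692, 0.1133]  P^+=[0.3292 0.1879; 0.1879 1.2005]
step 3: x^-=[-3.0952, 0.5352]  P^-=[0.5674 0.2141; 0.2141 1.7604]  S=[1.1220]  K=[0.4618; -0.1700]  nu=[0.6183]  x^+=[-2.8097, 0.4301]  P^+=[0.3281 0.3022; 0.3022 1.7279]
step 4: x^-=[-3.2549, 0.9332]  P^-=[0.5687 0.3782; 0.3782 2.4664]  S=[1.0852]  K=[0.4439; -0.1742]  nu=[6.5595]  x^+=[-0.3431, -0.2096]  P^+=[0.3549 0.4621; 0.4621 2.4335]
step 5: x^-=[-0.4001, -0.1979]  P^-=[0.6085 0.6025; 0.6025 3.4091]  S=[1.0717]  K=[0.4385; -0.1695]  nu=[3.9846]  x^+=[1.3471, -0.8732]  P^+=[0.4024 0.6821; 0.6821 3.3783]

P_post[0,1] = 0.6821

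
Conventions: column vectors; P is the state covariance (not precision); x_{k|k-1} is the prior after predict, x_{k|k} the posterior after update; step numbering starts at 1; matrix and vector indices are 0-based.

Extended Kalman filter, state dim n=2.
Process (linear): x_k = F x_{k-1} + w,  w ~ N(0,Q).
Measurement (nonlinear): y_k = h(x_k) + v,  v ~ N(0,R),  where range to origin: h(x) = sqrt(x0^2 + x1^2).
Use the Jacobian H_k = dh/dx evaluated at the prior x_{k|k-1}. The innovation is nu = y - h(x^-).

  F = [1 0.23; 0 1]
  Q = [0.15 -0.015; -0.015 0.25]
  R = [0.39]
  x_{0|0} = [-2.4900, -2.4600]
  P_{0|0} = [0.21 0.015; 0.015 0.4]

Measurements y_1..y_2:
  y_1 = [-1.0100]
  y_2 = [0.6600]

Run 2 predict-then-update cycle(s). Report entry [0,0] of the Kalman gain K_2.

step 1: x^-=[-3.0558, -2.4600]  P^-=[0.3881 0.0920; 0.0920 0.6500]  H_jac=[-0.7790 -0.6271]  S=[0.9709]  K=[-0.3707; -0.4936]  nu=[-4.9329]  x^+=[-1.2269, -0.0250]  P^+=[0.2546 -0.0857; -0.0857 0.4134]
step 2: x^-=[-1.2327, -0.0250]  P^-=[0.3871 -0.0056; -0.0056 0.6634]  H_jac=[-0.9998 -0.0203]  S=[0.7769]  K=[-0.4979; -0.0101]  nu=[-0.5729]  x^+=[-0.9474, -0.0192]  P^+=[0.1944 -0.0095; -0.0095 0.6633]

K[0,0] = -0.4979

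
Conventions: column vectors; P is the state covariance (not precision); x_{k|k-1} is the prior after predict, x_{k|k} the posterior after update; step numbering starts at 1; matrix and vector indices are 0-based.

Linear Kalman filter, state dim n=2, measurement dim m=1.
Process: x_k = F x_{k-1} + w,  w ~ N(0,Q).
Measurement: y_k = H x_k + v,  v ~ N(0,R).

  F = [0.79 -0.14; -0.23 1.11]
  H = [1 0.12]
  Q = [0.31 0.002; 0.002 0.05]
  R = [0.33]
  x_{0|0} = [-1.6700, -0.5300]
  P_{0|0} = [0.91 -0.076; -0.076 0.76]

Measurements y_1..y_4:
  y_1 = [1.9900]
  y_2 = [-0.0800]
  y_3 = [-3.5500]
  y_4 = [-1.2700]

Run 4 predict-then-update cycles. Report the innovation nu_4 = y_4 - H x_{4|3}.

step 1: x^-=[-1.2451, -0.2042]  P^-=[0.9096 -0.3505; -0.3505 1.0733]  S=[1.1710]  K=[0.7409; -0.1894]  nu=[3.2596]  x^+=[1.1700, -0.8215]  P^+=[0.2668 -0.1863; -0.1863 1.0314]
step 2: x^-=[1.0393, -1.1809]  P^-=[0.5380 -0.3761; -0.3761 1.4299]  S=[0.7983]  K=[0.6174; -0.2562]  nu=[-0.9776]  x^+=[0.4358, -0.9305]  P^+=[0.2337 -0.2498; -0.2498 1.3776]
step 3: x^-=[0.4745, -1.1331]  P^-=[0.5381 -0.4817; -0.4817 1.8872]  S=[0.7797]  K=[0.6160; -0.3273]  nu=[-3.8886]  x^+=[-1.9210, 0.1397]  P^+=[0.2422 -0.3245; -0.3245 1.8037]
step 4: x^-=[-1.5371, 0.5969]  P^-=[0.5683 -0.6173; -0.6173 2.4508]  S=[0.7854]  K=[0.6292; -0.4115]  nu=[0.1955]  x^+=[-1.4141, 0.5164]  P^+=[0.2573 -0.4139; -0.4139 2.3178]

innov = [0.1955]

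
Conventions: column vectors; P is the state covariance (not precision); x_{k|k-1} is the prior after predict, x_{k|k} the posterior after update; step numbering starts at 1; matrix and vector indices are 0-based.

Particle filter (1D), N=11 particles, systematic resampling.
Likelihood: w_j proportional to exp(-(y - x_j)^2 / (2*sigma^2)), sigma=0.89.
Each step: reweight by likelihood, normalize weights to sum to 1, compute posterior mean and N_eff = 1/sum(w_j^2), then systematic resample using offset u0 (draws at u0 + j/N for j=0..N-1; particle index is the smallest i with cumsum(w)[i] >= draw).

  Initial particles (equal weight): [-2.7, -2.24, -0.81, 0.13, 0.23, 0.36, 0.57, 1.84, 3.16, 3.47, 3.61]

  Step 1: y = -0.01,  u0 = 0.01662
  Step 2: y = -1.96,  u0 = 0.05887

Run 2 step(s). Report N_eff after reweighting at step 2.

step 1: w=[0.0023, 0.0096, 0.1478, 0.2187, 0.2135, 0.2031, 0.1790, 0.0255, 0.0004, 0.0001, 0.0001]  mean=0.1540  Neff=5.2835  idx=[2, 2, 3, 3, 4, 4, 4, 5, 5, 6, 6]
step 2: w=[0.3493, 0.3493, 0.0511, 0.0511, 0.0390, 0.0390, 0.0390, 0.0269, 0.0269, 0.0142, 0.0142]  mean=-0.4902  Neff=3.9108  idx=[0, 0, 0, 0, 1, 1, 1, 1, 3, 5, 8]

N_eff = 3.9108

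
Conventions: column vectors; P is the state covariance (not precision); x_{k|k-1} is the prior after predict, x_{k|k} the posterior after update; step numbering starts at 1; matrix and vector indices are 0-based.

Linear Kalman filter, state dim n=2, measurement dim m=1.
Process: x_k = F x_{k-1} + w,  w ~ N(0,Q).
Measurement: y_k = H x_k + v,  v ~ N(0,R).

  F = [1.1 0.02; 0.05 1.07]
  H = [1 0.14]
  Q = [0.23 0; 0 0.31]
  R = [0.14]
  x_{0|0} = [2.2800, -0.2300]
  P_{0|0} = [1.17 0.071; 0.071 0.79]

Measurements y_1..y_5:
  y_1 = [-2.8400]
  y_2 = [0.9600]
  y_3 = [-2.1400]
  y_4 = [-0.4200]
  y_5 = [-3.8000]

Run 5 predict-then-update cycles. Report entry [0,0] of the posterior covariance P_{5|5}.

P_post[0,0] = 0.1554

step 1: x^-=[2.5034, -0.1321]  P^-=[1.6491 0.1649; 0.1649 1.2250]  S=[1.8593]  K=[0.8994; 0.1809]  nu=[-5.3249]  x^+=[-2.2857, -1.0955]  P^+=[0.1452 -0.1376; -0.1376 1.1641]
step 2: x^-=[-2.5362, -1.2865]  P^-=[0.4001 -0.1293; -0.1293 1.6284]  S=[0.5358]  K=[0.7129; 0.1843]  nu=[3.6763]  x^+=[0.0847, -0.6091]  P^+=[0.1278 -0.1996; -0.1996 1.6103]
step 3: x^-=[0.0810, -0.6475]  P^-=[0.3764 -0.1937; -0.1937 2.1325]  S=[0.5040]  K=[0.6931; 0.2081]  nu=[-2.1303]  x^+=[-1.3956, -1.0907]  P^+=[0.1343 -0.2664; -0.2664 2.1107]
step 4: x^-=[-1.5569, -1.2368]  P^-=[0.3817 -0.2612; -0.2612 2.6984]  S=[0.5014]  K=[0.6882; 0.2324]  nu=[1.3101]  x^+=[-0.6553, -0.9323]  P^+=[0.1442 -0.3414; -0.3414 2.6713]
step 5: x^-=[-0.7394, -1.0304]  P^-=[0.3905 -0.3371; -0.3371 3.3322]  S=[0.5014]  K=[0.6846; 0.2581]  nu=[-2.9163]  x^+=[-2.7361, -1.7829]  P^+=[0.1554 -0.4257; -0.4257 3.2988]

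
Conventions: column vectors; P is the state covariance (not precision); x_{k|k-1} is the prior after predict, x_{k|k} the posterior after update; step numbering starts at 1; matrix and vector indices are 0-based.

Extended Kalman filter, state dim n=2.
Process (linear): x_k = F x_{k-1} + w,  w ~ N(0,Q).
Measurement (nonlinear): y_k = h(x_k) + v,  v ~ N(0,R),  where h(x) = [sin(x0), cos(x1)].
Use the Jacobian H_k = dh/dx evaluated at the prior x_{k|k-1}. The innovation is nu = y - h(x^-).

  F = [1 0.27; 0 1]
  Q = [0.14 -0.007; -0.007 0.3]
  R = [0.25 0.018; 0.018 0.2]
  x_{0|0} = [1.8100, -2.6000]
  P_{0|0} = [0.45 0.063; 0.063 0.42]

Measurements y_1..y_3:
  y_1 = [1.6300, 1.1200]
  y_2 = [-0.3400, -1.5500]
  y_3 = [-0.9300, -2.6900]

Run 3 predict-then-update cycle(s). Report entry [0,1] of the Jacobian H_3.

H_jac[0,1] = 0.0000

step 1: x^-=[1.1080, -2.6000]  P^-=[0.6546 0.1694; 0.1694 0.7200]  H_jac=[0.4465 0.0000; 0.0000 0.5155]  S=[0.3805 0.0570; 0.0570 0.3913]  K=[0.7511 0.1138; 0.0580 0.9400]  nu=[0.7352, 1.9769]  x^+=[1.8851, -0.6991]  P^+=[0.4252 0.0704; 0.0704 0.3667]
step 2: x^-=[1.6964, -0.6991]  P^-=[0.6299 0.1624; 0.1624 0.6667]  H_jac=[-0.1252 0.0000; 0.0000 0.6435]  S=[0.2599 0.0049; 0.0049 0.4761]  K=[-0.3078 0.2227; -0.0953 0.9022]  nu=[-1.3321, -2.3154]  x^+=[1.5908, -2.6610]  P^+=[0.5824 0.0606; 0.0606 0.2777]
step 3: x^-=[0.8723, -2.6610]  P^-=[0.7753 0.1286; 0.1286 0.5777]  H_jac=[0.6430 0.0000; 0.0000 0.4623]  S=[0.5706 0.0562; 0.0562 0.3235]  K=[0.8706 0.0324; 0.0646 0.8144]  nu=[-1.6958, -1.8033]  x^+=[-0.6625, -4.2393]  P^+=[0.3394 0.0479; 0.0479 0.3549]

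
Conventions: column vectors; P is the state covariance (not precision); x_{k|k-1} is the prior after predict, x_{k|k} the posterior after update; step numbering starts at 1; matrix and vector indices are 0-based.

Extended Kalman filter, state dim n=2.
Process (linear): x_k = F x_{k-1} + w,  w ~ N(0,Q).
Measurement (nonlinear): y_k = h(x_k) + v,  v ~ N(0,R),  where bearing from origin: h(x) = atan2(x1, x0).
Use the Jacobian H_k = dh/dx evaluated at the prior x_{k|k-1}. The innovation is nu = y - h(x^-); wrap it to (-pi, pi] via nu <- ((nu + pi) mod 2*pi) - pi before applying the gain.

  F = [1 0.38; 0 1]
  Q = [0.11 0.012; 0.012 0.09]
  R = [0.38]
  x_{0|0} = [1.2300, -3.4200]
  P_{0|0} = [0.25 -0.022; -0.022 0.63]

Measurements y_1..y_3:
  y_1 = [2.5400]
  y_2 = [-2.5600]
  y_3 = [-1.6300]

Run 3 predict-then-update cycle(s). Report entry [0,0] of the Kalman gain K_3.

step 1: x^-=[-0.0696, -3.4200]  P^-=[0.4343 0.2294; 0.2294 0.7200]  H_jac=[0.2923 -0.0059]  S=[0.4163]  K=[0.3016; 0.1508]  nu=[-2.1520]  x^+=[-0.7186, -3.7444]  P^+=[0.3964 0.2105; 0.2105 0.7105]
step 2: x^-=[-2.1415, -3.7444]  P^-=[0.7689 0.4925; 0.4925 0.8005]  H_jac=[0.2012 -0.1151]  S=[0.3989]  K=[0.2458; 0.0175]  nu=[-0.4697]  x^+=[-2.2570, -3.7527]  P^+=[0.7448 0.4908; 0.4908 0.8004]
step 3: x^-=[-3.6830, -3.7527]  P^-=[1.3434 0.8069; 0.8069 0.8904]  H_jac=[0.1357 -0.1332]  S=[0.3914]  K=[0.1913; -0.0232]  nu=[0.7168]  x^+=[-3.5459, -3.7693]  P^+=[1.3291 0.8087; 0.8087 0.8902]

K[0,0] = 0.1913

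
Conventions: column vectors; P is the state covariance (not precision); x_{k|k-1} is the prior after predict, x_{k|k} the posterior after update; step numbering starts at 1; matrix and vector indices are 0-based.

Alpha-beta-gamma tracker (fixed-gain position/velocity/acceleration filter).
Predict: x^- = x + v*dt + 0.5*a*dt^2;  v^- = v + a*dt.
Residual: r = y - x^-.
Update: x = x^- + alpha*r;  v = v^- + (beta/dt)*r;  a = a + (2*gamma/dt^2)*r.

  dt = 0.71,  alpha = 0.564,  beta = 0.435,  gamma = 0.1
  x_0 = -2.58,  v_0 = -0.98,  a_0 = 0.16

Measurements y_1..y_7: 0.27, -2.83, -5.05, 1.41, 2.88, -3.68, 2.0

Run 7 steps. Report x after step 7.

x_post = 1.1621

step 1: x_pred=-3.2355  r=3.5055  x^+=-1.2584  v^+=1.2813  a^+=1.5508
step 2: x_pred=0.0422  r=-2.8722  x^+=-1.5777  v^+=0.6226  a^+=0.4112
step 3: x_pred=-1.0320  r=-4.0180  x^+=-3.2981  v^+=-1.5471  a^+=-1.1829
step 4: x_pred=-4.6948  r=6.1048  x^+=-1.2517  v^+=1.3533  a^+=1.2391
step 5: x_pred=0.0215  r=2.8585  x^+=1.6337  v^+=3.9844  a^+=2.3733
step 6: x_pred=5.0608  r=-8.7408  x^+=0.1310  v^+=0.3142  a^+=-1.0946
step 7: x_pred=0.0781  r=1.9219  x^+=1.1621  v^+=0.7145  a^+=-0.3321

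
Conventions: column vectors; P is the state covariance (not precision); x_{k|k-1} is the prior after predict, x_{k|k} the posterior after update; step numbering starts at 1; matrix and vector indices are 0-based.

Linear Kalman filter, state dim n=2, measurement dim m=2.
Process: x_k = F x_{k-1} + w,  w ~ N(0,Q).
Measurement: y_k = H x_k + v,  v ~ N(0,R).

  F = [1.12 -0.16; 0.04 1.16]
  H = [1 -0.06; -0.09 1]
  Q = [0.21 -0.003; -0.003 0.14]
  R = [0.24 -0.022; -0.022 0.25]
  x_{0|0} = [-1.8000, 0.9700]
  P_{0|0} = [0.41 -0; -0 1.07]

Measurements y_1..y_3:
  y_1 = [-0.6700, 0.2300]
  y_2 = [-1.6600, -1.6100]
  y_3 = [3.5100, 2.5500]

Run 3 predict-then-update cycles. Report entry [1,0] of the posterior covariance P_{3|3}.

step 1: x^-=[-2.1712, 1.0532]  P^-=[0.7517 -0.1832; -0.1832 1.5804]  S=[1.0194 -0.3687; -0.3687 1.8695]  K=[0.7534 0.0144; 0.0390 0.8619]  nu=[1.5644, -1.0186]  x^+=[-1.0072, 0.2362]  P^+=[0.1807 0.0033; 0.0033 0.2149]
step 2: x^-=[-1.1659, 0.2337]  P^-=[0.4410 -0.0305; -0.0305 0.4298]  S=[0.6862 -0.1182; -0.1182 0.6888]  K=[0.6469 0.0090; 0.0268 0.6325]  nu=[-0.4801, -1.9487]  x^+=[-1.4940, -1.0117]  P^+=[0.1552 0.0020; 0.0020 0.1577]
step 3: x^-=[-1.5115, -1.2333]  P^-=[0.4080 -0.0227; -0.0227 0.3527]  S=[0.6520 -0.1027; -0.1027 0.6101]  K=[0.6292 0.0085; 0.0249 0.5856]  nu=[4.9475, 3.6473]  x^+=[1.6324, 1.0261]  P^+=[0.1509 0.0019; 0.0019 0.1460]

P_post[1,0] = 0.0019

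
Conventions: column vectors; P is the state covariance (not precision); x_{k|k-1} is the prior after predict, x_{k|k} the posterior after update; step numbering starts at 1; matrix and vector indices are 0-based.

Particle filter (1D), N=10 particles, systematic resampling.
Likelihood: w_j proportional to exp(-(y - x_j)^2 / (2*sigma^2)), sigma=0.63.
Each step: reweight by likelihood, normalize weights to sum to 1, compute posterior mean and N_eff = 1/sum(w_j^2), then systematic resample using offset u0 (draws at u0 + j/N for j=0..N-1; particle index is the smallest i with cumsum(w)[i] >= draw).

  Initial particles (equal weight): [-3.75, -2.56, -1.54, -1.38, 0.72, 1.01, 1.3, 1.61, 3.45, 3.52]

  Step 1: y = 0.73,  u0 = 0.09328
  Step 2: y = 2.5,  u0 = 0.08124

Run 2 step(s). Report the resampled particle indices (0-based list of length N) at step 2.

step 1: w=[0.0000, 0.0000, 0.0005, 0.0012, 0.3387, 0.3069, 0.2250, 0.1277, 0.0000, 0.0000]  mean=1.0495  Neff=3.6260  idx=[4, 4, 4, 5, 5, 5, 6, 6, 7, 7]
step 2: w=[0.0142, 0.0142, 0.0142, 0.0469, 0.0469, 0.0469, 0.1252, 0.1252, 0.2832, 0.2832]  mean=1.4101  Neff=5.0261  idx=[3, 5, 6, 7, 8, 8, 8, 9, 9, 9]

resampled_idx = [3, 5, 6, 7, 8, 8, 8, 9, 9, 9]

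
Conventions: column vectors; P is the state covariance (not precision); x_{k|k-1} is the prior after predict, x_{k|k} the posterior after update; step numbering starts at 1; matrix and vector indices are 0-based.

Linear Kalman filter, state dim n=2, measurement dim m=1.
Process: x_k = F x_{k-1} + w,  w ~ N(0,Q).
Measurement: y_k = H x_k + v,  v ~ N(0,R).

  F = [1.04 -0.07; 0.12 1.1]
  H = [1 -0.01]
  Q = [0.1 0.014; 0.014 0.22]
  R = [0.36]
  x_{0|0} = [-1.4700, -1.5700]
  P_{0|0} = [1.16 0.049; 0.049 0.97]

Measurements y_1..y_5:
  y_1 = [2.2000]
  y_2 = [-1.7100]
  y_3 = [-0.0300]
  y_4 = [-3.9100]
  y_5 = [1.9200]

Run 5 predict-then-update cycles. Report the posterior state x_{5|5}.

x_post = [-0.0933, -2.6469]

step 1: x^-=[-1.4189, -1.9034]  P^-=[1.3523 0.1397; 0.1397 1.4233]  S=[1.7096]  K=[0.7902; 0.0734]  nu=[3.5999]  x^+=[1.4256, -1.6392]  P^+=[0.2849 0.0406; 0.0406 1.4141]
step 2: x^-=[1.5973, -1.6320]  P^-=[0.4091 -0.0133; -0.0133 1.9459]  S=[0.7696]  K=[0.5318; -0.0425]  nu=[-3.3237]  x^+=[-0.1702, -1.4907]  P^+=[0.1915 0.0041; 0.0041 1.9445]
step 3: x^-=[-0.0726, -1.6601]  P^-=[0.3160 -0.1071; -0.1071 2.5767]  S=[0.6784]  K=[0.4674; -0.1959]  nu=[0.0260]  x^+=[-0.0605, -1.6652]  P^+=[0.1678 -0.0450; -0.0450 2.5507]
step 4: x^-=[0.0537, -1.8390]  P^-=[0.3006 -0.2126; -0.2126 3.2969]  S=[0.6651]  K=[0.4551; -0.3692]  nu=[-3.9821]  x^+=[-1.7584, -0.3690]  P^+=[0.1628 -0.1008; -0.1008 3.2062]
step 5: x^-=[-1.8030, -0.6169]  P^-=[0.3065 -0.3271; -0.3271 4.0752]  S=[0.6734]  K=[0.4600; -0.5462]  nu=[3.7168]  x^+=[-0.0933, -2.6469]  P^+=[0.1640 -0.1579; -0.1579 3.8743]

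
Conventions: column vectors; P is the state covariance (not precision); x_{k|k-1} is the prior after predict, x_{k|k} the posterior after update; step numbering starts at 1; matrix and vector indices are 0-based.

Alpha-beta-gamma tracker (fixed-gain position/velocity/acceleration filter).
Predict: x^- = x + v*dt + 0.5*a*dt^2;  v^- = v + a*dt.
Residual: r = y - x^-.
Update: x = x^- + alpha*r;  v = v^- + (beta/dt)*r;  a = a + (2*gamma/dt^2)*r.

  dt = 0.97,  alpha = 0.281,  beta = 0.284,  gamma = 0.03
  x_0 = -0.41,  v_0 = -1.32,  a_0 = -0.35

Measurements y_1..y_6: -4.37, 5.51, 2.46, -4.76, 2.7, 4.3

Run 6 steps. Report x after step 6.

step 1: x_pred=-1.8551  r=-2.5149  x^+=-2.5618  v^+=-2.3958  a^+=-0.5104
step 2: x_pred=-5.1258  r=10.6358  x^+=-2.1372  v^+=0.2231  a^+=0.1679
step 3: x_pred=-1.8418  r=4.3018  x^+=-0.6330  v^+=1.6454  a^+=0.4422
step 4: x_pred=1.1711  r=-5.9311  x^+=-0.4955  v^+=0.3378  a^+=0.0640
step 5: x_pred=-0.1378  r=2.8378  x^+=0.6596  v^+=1.2307  a^+=0.2449
step 6: x_pred=1.9686  r=2.3314  x^+=2.6237  v^+=2.1509  a^+=0.3936

x_post = 2.6237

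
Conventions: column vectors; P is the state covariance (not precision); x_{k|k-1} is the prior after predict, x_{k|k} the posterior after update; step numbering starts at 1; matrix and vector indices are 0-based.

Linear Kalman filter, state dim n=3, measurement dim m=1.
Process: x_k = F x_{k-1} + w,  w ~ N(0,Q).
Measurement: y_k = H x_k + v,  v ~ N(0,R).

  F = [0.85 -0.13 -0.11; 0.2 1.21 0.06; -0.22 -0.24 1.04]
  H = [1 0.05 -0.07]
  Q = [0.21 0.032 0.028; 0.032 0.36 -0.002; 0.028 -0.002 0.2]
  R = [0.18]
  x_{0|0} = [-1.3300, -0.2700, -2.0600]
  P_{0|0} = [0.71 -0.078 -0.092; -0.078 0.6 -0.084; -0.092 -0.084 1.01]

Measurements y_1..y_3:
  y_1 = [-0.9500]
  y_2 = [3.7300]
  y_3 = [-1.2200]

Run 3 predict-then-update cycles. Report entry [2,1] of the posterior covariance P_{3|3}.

P_post[2,1] = -1.1556

step 1: x^-=[-0.8688, -0.7163, -1.7850]  P^-=[0.7774 -0.0174 -0.2623; -0.0174 1.2183 -0.2424; -0.2623 -0.2424 1.4371]  S=[1.0041]  K=[0.7916; 0.0603; -0.3735]  nu=[-0.1703]  x^+=[-1.0036, -0.7266, -1.7214]  P^+=[0.1482 -0.0653 0.0346; -0.0653 1.2147 -0.2198; 0.0346 -0.2198 1.2971]
step 2: x^-=[-0.5693, -1.1832, -1.3951]  P^-=[0.3550 -0.1759 -0.0435; -0.1759 2.0864 -0.5265; -0.0435 -0.5265 1.7670]  S=[0.5410]  K=[0.6455; -0.0642; -0.3576]  nu=[4.2608]  x^+=[2.1809, -1.4568, -2.9188]  P^+=[0.1296 -0.1535 0.0814; -0.1535 2.0841 -0.5389; 0.0814 -0.5389 1.6979]
step 3: x^-=[2.3642, -1.5016, -3.1657]  P^-=[0.3627 -0.3606 0.0341; -0.3606 3.2721 -1.1133; 0.0341 -1.1133 2.3783]  S=[0.5295]  K=[0.6464; -0.2249; -0.3552]  nu=[-3.7307]  x^+=[-0.0473, -0.6627, -1.8404]  P^+=[0.1414 -0.2836 0.1556; -0.2836 3.2453 -1.1556; 0.1556 -1.1556 2.3115]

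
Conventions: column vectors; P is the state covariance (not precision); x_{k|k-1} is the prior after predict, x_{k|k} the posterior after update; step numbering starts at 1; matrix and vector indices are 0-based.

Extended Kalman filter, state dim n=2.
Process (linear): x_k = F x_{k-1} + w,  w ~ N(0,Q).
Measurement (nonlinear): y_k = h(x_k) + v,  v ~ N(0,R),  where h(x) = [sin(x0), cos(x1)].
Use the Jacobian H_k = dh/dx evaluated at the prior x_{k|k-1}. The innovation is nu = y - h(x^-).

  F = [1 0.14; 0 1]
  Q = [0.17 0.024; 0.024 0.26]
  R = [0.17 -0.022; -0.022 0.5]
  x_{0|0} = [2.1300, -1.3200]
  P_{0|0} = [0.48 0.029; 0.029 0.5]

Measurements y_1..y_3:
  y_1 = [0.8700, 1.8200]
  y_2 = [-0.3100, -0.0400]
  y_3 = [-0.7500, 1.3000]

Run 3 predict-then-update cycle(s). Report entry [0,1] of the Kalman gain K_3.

step 1: x^-=[1.9452, -1.3200]  P^-=[0.6679 0.1230; 0.1230 0.7600]  H_jac=[-0.3657 0.0000; 0.0000 0.9687]  S=[0.2593 -0.0656; -0.0656 1.2132]  K=[-0.9298 0.0480; -0.0203 0.6058]  nu=[-0.0607, 1.5718]  x^+=[2.0770, -0.3666]  P^+=[0.4351 0.0459; 0.0459 0.3131]
step 2: x^-=[2.0257, -0.3666]  P^-=[0.6241 0.1137; 0.1137 0.5731]  H_jac=[-0.4394 0.0000; 0.0000 0.3585]  S=[0.2905 -0.0399; -0.0399 0.5736]  K=[-0.9432 0.0054; -0.1240 0.3495]  nu=[-1.2083, -0.9735]  x^+=[3.1601, -0.5571]  P^+=[0.3652 0.0655; 0.0655 0.4951]
step 3: x^-=[3.0821, -0.5571]  P^-=[0.5632 0.1588; 0.1588 0.7551]  H_jac=[-0.9982 0.0000; 0.0000 0.5287]  S=[0.7313 -0.1058; -0.1058 0.7111]  K=[-0.7683 0.0037; -0.1385 0.5409]  nu=[-0.8094, 0.4512]  x^+=[3.7057, -0.2010]  P^+=[0.1309 0.0355; 0.0355 0.5172]

K[0,1] = 0.0037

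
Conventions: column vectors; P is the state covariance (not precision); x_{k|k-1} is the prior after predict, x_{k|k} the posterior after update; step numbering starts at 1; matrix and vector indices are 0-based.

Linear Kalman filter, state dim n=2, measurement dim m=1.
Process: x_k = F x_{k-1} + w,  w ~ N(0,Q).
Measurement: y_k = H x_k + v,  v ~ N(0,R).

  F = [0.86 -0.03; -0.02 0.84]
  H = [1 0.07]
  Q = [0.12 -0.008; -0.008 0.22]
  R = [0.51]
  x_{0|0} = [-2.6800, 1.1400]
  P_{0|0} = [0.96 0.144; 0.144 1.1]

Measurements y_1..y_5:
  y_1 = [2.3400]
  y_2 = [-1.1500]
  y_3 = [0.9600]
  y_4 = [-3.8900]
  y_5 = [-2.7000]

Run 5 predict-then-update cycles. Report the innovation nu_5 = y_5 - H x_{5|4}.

step 1: x^-=[-2.3390, 1.0112]  P^-=[0.8236 0.0519; 0.0519 0.9917]  S=[1.3457]  K=[0.6147; 0.0901]  nu=[4.6082]  x^+=[0.4937, 1.4266]  P^+=[0.3151 -0.0227; -0.0227 0.9808]
step 2: x^-=[0.3818, 1.1885]  P^-=[0.3551 -0.0545; -0.0545 0.9129]  S=[0.8619]  K=[0.4075; 0.0109]  nu=[-1.6150]  x^+=[-0.2764, 1.1709]  P^+=[0.2119 -0.0584; -0.0584 0.9128]
step 3: x^-=[-0.2728, 0.9891]  P^-=[0.2806 -0.0768; -0.0768 0.8661]  S=[0.7841]  K=[0.3510; -0.0207]  nu=[1.1636]  x^+=[0.1356, 0.9650]  P^+=[0.1840 -0.0711; -0.0711 0.8658]
step 4: x^-=[0.0877, 0.8079]  P^-=[0.2605 -0.0844; -0.0844 0.8334]  S=[0.7628]  K=[0.3338; -0.0342]  nu=[-4.0342]  x^+=[-1.2590, 0.9459]  P^+=[0.1755 -0.0757; -0.0757 0.8325]
step 5: x^-=[-1.1111, 0.8197]  P^-=[0.2545 -0.0867; -0.0867 0.8100]  S=[0.7563]  K=[0.3285; -0.0397]  nu=[-1.6463]  x^+=[-1.6518, 0.8851]  P^+=[0.1729 -0.0769; -0.0769 0.8088]

innov = [-1.6463]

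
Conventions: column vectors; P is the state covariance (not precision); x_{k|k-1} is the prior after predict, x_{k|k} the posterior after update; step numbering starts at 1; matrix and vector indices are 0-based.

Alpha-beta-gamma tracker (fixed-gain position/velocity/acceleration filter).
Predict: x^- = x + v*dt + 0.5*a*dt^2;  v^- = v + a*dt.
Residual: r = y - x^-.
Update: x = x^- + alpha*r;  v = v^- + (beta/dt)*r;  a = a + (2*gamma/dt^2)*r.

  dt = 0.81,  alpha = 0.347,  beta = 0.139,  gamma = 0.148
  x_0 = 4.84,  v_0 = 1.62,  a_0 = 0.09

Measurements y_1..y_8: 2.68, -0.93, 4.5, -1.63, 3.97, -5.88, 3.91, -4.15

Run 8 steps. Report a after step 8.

step 1: x_pred=6.1817  r=-3.5017  x^+=4.9666  v^+=1.0920  a^+=-1.4898
step 2: x_pred=5.3624  r=-6.2924  x^+=3.1789  v^+=-1.1946  a^+=-4.3286
step 3: x_pred=0.7913  r=3.7087  x^+=2.0782  v^+=-4.0643  a^+=-2.6555
step 4: x_pred=-2.0850  r=0.4550  x^+=-1.9271  v^+=-6.1372  a^+=-2.4502
step 5: x_pred=-7.7020  r=11.6720  x^+=-3.6518  v^+=-6.1189  a^+=2.8156
step 6: x_pred=-7.6844  r=1.8044  x^+=-7.0583  v^+=-3.5285  a^+=3.6297
step 7: x_pred=-8.7257  r=12.6357  x^+=-4.3411  v^+=1.5799  a^+=9.3303
step 8: x_pred=-0.0006  r=-4.1494  x^+=-1.4404  v^+=8.4254  a^+=7.4583

a_post = 7.4583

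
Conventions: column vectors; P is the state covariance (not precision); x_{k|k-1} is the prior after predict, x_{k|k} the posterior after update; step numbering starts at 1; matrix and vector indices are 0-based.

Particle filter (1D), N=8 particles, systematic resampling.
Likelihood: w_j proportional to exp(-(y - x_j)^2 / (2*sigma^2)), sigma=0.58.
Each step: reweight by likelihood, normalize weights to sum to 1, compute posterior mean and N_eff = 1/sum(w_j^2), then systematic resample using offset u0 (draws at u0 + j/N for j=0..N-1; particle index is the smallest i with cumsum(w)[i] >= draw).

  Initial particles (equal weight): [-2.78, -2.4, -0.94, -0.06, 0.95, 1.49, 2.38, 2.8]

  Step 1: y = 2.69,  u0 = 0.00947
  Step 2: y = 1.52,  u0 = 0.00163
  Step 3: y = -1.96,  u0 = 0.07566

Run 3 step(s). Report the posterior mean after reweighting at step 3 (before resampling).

post_mean = 1.4900

step 1: w=[0.0000, 0.0000, 0.0000, 0.0000, 0.0056, 0.0595, 0.4383, 0.4966]  mean=2.5276  Neff=2.2609  idx=[5, 6, 6, 6, 7, 7, 7, 7]
step 2: w=[0.4253, 0.1419, 0.1419, 0.1419, 0.0373, 0.0373, 0.0373, 0.0373]  mean=2.0642  Neff=4.0522  idx=[0, 0, 0, 0, 1, 2, 3, 4]
step 3: w=[0.2500, 0.2500, 0.2500, 0.2500, 0.0000, 0.0000, 0.0000, 0.0000]  mean=1.4900  Neff=4.0002  idx=[0, 0, 1, 1, 2, 2, 3, 3]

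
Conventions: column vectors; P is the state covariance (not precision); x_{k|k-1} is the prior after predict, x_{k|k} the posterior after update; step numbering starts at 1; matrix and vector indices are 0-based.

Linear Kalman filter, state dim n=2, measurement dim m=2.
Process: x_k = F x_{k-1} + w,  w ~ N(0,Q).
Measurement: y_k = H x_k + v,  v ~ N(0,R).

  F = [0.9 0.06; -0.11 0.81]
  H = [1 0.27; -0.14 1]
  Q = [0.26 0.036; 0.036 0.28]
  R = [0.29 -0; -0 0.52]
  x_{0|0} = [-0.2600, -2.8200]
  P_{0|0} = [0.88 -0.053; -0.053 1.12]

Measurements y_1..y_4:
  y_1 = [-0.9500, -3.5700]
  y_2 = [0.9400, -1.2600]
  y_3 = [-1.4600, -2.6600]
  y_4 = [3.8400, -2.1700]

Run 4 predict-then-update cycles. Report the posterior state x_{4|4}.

x_post = [2.2905, -1.3136]

step 1: x^-=[-0.4032, -2.2556]  P^-=[0.9711 -0.0350; -0.0350 1.0349]  S=[1.3177 0.1098; 0.1098 1.5838]  K=[0.7431 -0.1595; 0.1316 0.6474]  nu=[0.0622, -1.3708]  x^+=[-0.1384, -3.1349]  P^+=[0.2292 -0.0508; -0.0508 0.3295]
step 2: x^-=[-0.3126, -2.5241]  P^-=[0.4414 -0.0074; -0.0074 0.5080]  S=[0.7644 0.0683; 0.0683 1.0388]  K=[0.5842 -0.1050; 0.1268 0.4818]  nu=[1.9341, 1.2203]  x^+=[0.6891, -1.6910]  P^+=[0.1774 -0.0298; -0.0298 0.2463]
step 3: x^-=[0.5187, -1.4455]  P^-=[0.4014 0.0089; 0.0089 0.4491]  S=[0.7289 0.0736; 0.0736 0.9744]  K=[0.5632 -0.0911; 0.1332 0.4495]  nu=[-1.5884, -1.1418]  x^+=[-0.2718, -2.1703]  P^+=[0.1697 -0.0236; -0.0236 0.2304]
step 4: x^-=[-0.3749, -1.7281]  P^-=[0.3957 0.0133; 0.0133 0.4375]  S=[0.7248 0.0756; 0.0756 0.9615]  K=[0.5601 -0.0878; 0.1353 0.4424]  nu=[4.6814, -0.4944]  x^+=[2.2905, -1.3136]  P^+=[0.1684 -0.0221; -0.0221 0.2270]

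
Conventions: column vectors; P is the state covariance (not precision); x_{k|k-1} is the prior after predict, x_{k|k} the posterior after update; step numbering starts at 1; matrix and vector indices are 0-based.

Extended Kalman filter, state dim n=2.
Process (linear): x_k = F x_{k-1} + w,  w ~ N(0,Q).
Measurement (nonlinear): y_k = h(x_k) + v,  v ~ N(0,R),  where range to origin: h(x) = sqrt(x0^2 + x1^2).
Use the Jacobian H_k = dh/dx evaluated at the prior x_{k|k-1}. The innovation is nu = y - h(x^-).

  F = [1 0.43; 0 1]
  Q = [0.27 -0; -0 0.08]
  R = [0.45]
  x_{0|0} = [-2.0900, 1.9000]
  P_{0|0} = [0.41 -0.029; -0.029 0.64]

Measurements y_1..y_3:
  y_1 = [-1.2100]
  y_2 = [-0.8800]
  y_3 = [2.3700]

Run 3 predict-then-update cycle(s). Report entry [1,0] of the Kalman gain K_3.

step 1: x^-=[-1.2730, 1.9000]  P^-=[0.7734 0.2462; 0.2462 0.7200]  H_jac=[-0.5566 0.8308]  S=[0.9588]  K=[-0.2356; 0.4809]  nu=[-3.4970]  x^+=[-0.4489, 0.2183]  P^+=[0.7202 0.3549; 0.3549 0.4982]
step 2: x^-=[-0.3551, 0.2183]  P^-=[1.3875 0.5691; 0.5691 0.5782]  H_jac=[-0.8519 0.5236]  S=[1.1078]  K=[-0.7980; -0.1643]  nu=[-1.2968]  x^+=[0.6798, 0.4314]  P^+=[0.6820 0.4238; 0.4238 0.5483]
step 3: x^-=[0.8652, 0.4314]  P^-=[1.4179 0.6596; 0.6596 0.6283]  H_jac=[0.8949 0.4462]  S=[2.2375]  K=[0.6987; 0.3891]  nu=[1.4032]  x^+=[1.8456, 0.9774]  P^+=[0.3257 0.0513; 0.0513 0.2895]

K[1,0] = 0.3891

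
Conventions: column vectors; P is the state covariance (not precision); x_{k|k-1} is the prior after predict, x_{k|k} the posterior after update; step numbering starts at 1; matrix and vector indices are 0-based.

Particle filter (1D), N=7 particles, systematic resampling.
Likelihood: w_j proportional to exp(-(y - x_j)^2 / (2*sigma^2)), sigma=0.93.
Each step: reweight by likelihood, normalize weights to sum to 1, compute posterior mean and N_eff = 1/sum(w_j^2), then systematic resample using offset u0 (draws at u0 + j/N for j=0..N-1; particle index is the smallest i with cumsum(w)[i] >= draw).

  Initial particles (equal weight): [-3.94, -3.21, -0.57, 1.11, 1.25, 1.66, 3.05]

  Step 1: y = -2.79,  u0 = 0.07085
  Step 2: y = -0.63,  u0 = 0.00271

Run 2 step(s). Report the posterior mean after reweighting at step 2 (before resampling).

post_mean = -3.2335

step 1: w=[0.3263, 0.6329, 0.0406, 0.0001, 0.0001, 0.0000, 0.0000]  mean=-3.3403  Neff=1.9656  idx=[0, 0, 1, 1, 1, 1, 1]
step 2: w=[0.0161, 0.0161, 0.1936, 0.1936, 0.1936, 0.1936, 0.1936]  mean=-3.2335  Neff=5.3239  idx=[0, 2, 3, 4, 4, 5, 6]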